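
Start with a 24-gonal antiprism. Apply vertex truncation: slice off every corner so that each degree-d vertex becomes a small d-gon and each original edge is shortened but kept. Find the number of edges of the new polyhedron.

288

The base solid has V = 48, E = 96, F = 50.
Truncation replaces each original edge-end by a new vertex, so V′ = 2E = 192.
Each original edge survives, and each old vertex of degree d contributes d new edges; summing degrees gives Σd = 2E, so E′ = E + 2E = 3E = 288.
Each original face survives and each original vertex becomes one new face: F′ = F + V = 98.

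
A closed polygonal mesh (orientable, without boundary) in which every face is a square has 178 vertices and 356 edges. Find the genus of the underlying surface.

Every face is a square and each edge borders two faces, so 4F = 2·356, giving F = 178.
χ = V − E + F = 178 − 356 + 178 = 0.
For a closed orientable surface χ = 2 − 2g, so g = (2 − (0))/2 = 1.

1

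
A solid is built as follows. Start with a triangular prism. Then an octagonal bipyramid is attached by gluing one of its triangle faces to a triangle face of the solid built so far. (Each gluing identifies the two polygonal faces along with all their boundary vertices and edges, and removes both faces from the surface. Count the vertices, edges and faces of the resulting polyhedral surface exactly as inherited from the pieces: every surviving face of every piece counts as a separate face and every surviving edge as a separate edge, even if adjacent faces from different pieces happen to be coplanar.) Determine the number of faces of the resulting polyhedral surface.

A triangular prism: V=6, E=9, F=5.
Attach an octagonal bipyramid (V=10, E=24, F=16) along a 3-gon: merge 3 vertices and 3 edges, delete both glued faces → V=13, E=30, F=19.
Check: V − E + F = 13 − 30 + 19 = 2.

19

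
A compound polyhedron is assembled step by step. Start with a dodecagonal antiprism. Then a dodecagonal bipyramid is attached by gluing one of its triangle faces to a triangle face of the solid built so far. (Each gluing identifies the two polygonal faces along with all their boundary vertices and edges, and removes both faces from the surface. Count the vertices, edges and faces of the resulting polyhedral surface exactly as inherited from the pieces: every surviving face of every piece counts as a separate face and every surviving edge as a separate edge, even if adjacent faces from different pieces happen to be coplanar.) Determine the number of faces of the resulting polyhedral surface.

A dodecagonal antiprism: V=24, E=48, F=26.
Attach a dodecagonal bipyramid (V=14, E=36, F=24) along a 3-gon: merge 3 vertices and 3 edges, delete both glued faces → V=35, E=81, F=48.
Check: V − E + F = 35 − 81 + 48 = 2.

48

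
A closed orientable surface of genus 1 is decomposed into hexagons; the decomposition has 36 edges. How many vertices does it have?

24

χ = 2 − 2·1 = 0, and every face is a hexagon so 6F = 2E.
F = 2E/6 = 12. Then V = 0 + E − F = 0 + 36 − 12 = 24.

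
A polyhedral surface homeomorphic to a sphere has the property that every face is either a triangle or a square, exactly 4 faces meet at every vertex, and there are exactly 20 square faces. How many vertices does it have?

26

Let x be the number of triangles; then F = 20 + x.
Edge–face incidences: 2E = 4·20 + 3·x = 80 + 3x.
Every vertex has degree 4, so 4V = 2E.
Euler: V − E + F = 2 ⇒ (2E)/4 − E + (20 + x) = 2.
Multiply by 8: 2·(2E) − 4·(2E) + 8·(20 + x) = 16, i.e. 160 + 8x − 2·(80 + 3x) = 16.
Collecting terms: 2x = 16, so x = 8.
Then 2E = 80 + 3·8 = 104, so E = 52, V = 2E/4 = 26, F = 20 + 8 = 28.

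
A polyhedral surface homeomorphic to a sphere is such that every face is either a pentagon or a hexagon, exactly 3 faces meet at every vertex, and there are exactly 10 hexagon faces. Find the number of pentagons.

12

Let x be the number of pentagons; then F = 10 + x.
Edge–face incidences: 2E = 6·10 + 5·x = 60 + 5x.
Every vertex has degree 3, so 3V = 2E.
Euler: V − E + F = 2 ⇒ (2E)/3 − E + (10 + x) = 2.
Multiply by 6: 2·(2E) − 3·(2E) + 6·(10 + x) = 12, i.e. 60 + 6x − (60 + 5x) = 12.
Collecting terms: x = 12.
Then 2E = 60 + 5·12 = 120, so E = 60, V = 2E/3 = 40, F = 10 + 12 = 22.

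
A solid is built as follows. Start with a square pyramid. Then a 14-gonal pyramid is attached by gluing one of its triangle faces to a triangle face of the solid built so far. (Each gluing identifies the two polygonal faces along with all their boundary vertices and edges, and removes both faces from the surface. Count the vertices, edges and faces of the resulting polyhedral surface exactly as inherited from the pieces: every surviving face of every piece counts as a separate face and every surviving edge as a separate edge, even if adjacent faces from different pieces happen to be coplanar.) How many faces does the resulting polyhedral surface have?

A square pyramid: V=5, E=8, F=5.
Attach a 14-gonal pyramid (V=15, E=28, F=15) along a 3-gon: merge 3 vertices and 3 edges, delete both glued faces → V=17, E=33, F=18.
Check: V − E + F = 17 − 33 + 18 = 2.

18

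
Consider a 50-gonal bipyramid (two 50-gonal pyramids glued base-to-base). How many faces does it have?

A bipyramid over an n-gon has 2n triangular faces and n + 2 vertices: V = 50 + 2 = 52, E = 3·50 = 150, F = 2·50 = 100.
Check: V − E + F = 52 − 150 + 100 = 2.

100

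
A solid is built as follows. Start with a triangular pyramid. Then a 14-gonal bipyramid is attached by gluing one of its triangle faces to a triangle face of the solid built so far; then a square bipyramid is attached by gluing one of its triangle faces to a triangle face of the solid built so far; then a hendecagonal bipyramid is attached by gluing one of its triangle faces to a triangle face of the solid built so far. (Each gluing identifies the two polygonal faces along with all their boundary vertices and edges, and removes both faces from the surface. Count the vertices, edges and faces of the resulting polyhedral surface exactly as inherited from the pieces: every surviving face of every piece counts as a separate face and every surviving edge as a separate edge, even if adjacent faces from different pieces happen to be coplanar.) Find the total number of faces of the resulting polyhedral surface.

A triangular pyramid: V=4, E=6, F=4.
Attach a 14-gonal bipyramid (V=16, E=42, F=28) along a 3-gon: merge 3 vertices and 3 edges, delete both glued faces → V=17, E=45, F=30.
Attach a square bipyramid (V=6, E=12, F=8) along a 3-gon: merge 3 vertices and 3 edges, delete both glued faces → V=20, E=54, F=36.
Attach a hendecagonal bipyramid (V=13, E=33, F=22) along a 3-gon: merge 3 vertices and 3 edges, delete both glued faces → V=30, E=84, F=56.
Check: V − E + F = 30 − 84 + 56 = 2.

56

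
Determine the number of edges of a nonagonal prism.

27

A prism on an n-gon has two n-gon bases and n rectangular sides: V = 2·9 = 18, E = 3·9 = 27, F = 9 + 2 = 11.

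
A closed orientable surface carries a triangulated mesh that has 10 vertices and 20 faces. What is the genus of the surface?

Every face is a triangle, so 2E = 3·20 = 60, giving E = 30.
χ = V − E + F = 10 − 30 + 20 = 0.
For a closed orientable surface χ = 2 − 2g, so g = (2 − (0))/2 = 1.

1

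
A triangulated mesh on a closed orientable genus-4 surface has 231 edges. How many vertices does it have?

χ = 2 − 2·4 = -6, and every face is a triangle so 3F = 2E.
F = 2E/3 = 154. Then V = -6 + E − F = -6 + 231 − 154 = 71.

71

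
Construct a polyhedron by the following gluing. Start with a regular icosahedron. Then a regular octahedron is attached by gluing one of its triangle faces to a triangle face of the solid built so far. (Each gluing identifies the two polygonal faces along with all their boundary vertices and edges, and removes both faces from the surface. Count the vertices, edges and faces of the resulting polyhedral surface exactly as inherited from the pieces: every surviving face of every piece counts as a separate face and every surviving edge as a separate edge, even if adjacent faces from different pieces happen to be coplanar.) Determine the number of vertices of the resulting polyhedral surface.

15

A regular icosahedron: V=12, E=30, F=20.
Attach a regular octahedron (V=6, E=12, F=8) along a 3-gon: merge 3 vertices and 3 edges, delete both glued faces → V=15, E=39, F=26.
Check: V − E + F = 15 − 39 + 26 = 2.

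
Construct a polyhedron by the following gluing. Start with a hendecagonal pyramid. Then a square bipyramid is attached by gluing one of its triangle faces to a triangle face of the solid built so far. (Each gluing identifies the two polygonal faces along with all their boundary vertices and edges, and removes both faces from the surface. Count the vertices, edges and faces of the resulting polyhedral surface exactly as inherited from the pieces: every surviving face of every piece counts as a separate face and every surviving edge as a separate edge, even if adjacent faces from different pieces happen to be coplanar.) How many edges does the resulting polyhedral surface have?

A hendecagonal pyramid: V=12, E=22, F=12.
Attach a square bipyramid (V=6, E=12, F=8) along a 3-gon: merge 3 vertices and 3 edges, delete both glued faces → V=15, E=31, F=18.
Check: V − E + F = 15 − 31 + 18 = 2.

31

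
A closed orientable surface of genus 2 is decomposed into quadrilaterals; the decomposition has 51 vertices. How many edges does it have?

106

χ = 2 − 2·2 = -2, and every face is a square so 4F = 2E.
V − E + F = -2 with E = 4F/2 gives 51 − (4/2 − 1)·F = -2, so F = 53 and E = 106.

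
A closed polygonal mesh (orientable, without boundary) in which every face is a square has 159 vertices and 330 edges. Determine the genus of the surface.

4

Every face is a square and each edge borders two faces, so 4F = 2·330, giving F = 165.
χ = V − E + F = 159 − 330 + 165 = -6.
For a closed orientable surface χ = 2 − 2g, so g = (2 − (-6))/2 = 4.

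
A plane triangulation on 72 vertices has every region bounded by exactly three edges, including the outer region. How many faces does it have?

140

In a plane triangulation 3F = 2E and V − E + F = 2, so F = 2V − 4 = 2·72 − 4 = 140.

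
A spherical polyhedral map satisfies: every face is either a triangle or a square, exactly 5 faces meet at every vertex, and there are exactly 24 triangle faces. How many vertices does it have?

Let x be the number of squares; then F = 24 + x.
Edge–face incidences: 2E = 3·24 + 4·x = 72 + 4x.
Every vertex has degree 5, so 5V = 2E.
Euler: V − E + F = 2 ⇒ (2E)/5 − E + (24 + x) = 2.
Multiply by 10: 2·(2E) − 5·(2E) + 10·(24 + x) = 20, i.e. 240 + 10x − 3·(72 + 4x) = 20.
Collecting terms: −2x + 24 = 20, so −2x = −4, so x = 2.
Then 2E = 72 + 4·2 = 80, so E = 40, V = 2E/5 = 16, F = 24 + 2 = 26.

16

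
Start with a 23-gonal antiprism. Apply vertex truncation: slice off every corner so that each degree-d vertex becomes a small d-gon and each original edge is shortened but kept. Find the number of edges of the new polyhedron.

276

The base solid has V = 46, E = 92, F = 48.
Truncation replaces each original edge-end by a new vertex, so V′ = 2E = 184.
Each original edge survives, and each old vertex of degree d contributes d new edges; summing degrees gives Σd = 2E, so E′ = E + 2E = 3E = 276.
Each original face survives and each original vertex becomes one new face: F′ = F + V = 94.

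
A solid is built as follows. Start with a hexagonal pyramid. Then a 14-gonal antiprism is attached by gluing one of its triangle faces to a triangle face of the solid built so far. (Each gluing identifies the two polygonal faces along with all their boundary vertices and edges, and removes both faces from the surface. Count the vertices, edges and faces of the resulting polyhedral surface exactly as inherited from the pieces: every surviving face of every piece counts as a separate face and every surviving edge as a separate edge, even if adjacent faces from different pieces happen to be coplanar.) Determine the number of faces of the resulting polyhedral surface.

A hexagonal pyramid: V=7, E=12, F=7.
Attach a 14-gonal antiprism (V=28, E=56, F=30) along a 3-gon: merge 3 vertices and 3 edges, delete both glued faces → V=32, E=65, F=35.
Check: V − E + F = 32 − 65 + 35 = 2.

35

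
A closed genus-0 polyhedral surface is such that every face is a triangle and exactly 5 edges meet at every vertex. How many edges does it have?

Each face has 3 edges and each edge borders two faces, so 2E = 3F.
Each vertex has degree 5, so 5V = 2E and hence V = 3F/5.
Euler: V − E + F = 2 ⇒ (3F/5) − (3F/2) + F = 2.
Multiply by 10: (6 − 15 + 10)F = 20, i.e. 1F = 20.
So F = 20, E = 3·20/2 = 30, V = 3·20/5 = 12.

30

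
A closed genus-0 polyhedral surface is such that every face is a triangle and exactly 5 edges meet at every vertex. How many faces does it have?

Each face has 3 edges and each edge borders two faces, so 2E = 3F.
Each vertex has degree 5, so 5V = 2E and hence V = 3F/5.
Euler: V − E + F = 2 ⇒ (3F/5) − (3F/2) + F = 2.
Multiply by 10: (6 − 15 + 10)F = 20, i.e. 1F = 20.
So F = 20, E = 3·20/2 = 30, V = 3·20/5 = 12.

20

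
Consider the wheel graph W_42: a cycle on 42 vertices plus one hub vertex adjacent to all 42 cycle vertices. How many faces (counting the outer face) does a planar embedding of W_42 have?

W_42 has V = 42 + 1 = 43 vertices and E = 2·42 = 84 edges.
By Euler's formula F = 2 − V + E = 2 − 43 + 84 = 43.

43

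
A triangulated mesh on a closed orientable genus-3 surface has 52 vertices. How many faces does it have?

112

χ = 2 − 2·3 = -4, and every face is a triangle so 3F = 2E.
V − E + F = -4 with E = 3F/2 gives 52 − (3/2 − 1)·F = -4, so F = 112 and E = 168.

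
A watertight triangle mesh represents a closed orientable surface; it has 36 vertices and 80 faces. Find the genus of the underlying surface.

Every face is a triangle, so 2E = 3·80 = 240, giving E = 120.
χ = V − E + F = 36 − 120 + 80 = -4.
For a closed orientable surface χ = 2 − 2g, so g = (2 − (-4))/2 = 3.

3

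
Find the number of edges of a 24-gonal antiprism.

An antiprism on an n-gon has two n-gon caps and 2n triangles: V = 2·24 = 48, E = 4·24 = 96, F = 2·24 + 2 = 50.

96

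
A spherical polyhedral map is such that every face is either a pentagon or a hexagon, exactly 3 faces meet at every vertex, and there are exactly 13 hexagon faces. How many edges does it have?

Let x be the number of pentagons; then F = 13 + x.
Edge–face incidences: 2E = 6·13 + 5·x = 78 + 5x.
Every vertex has degree 3, so 3V = 2E.
Euler: V − E + F = 2 ⇒ (2E)/3 − E + (13 + x) = 2.
Multiply by 6: 2·(2E) − 3·(2E) + 6·(13 + x) = 12, i.e. 78 + 6x − (78 + 5x) = 12.
Collecting terms: x = 12.
Then 2E = 78 + 5·12 = 138, so E = 69, V = 2E/3 = 46, F = 13 + 12 = 25.

69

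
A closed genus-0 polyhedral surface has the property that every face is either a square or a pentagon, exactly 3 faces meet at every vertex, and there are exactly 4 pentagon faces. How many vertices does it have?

Let x be the number of squares; then F = 4 + x.
Edge–face incidences: 2E = 5·4 + 4·x = 20 + 4x.
Every vertex has degree 3, so 3V = 2E.
Euler: V − E + F = 2 ⇒ (2E)/3 − E + (4 + x) = 2.
Multiply by 6: 2·(2E) − 3·(2E) + 6·(4 + x) = 12, i.e. 24 + 6x − (20 + 4x) = 12.
Collecting terms: 2x + 4 = 12, so 2x = 8, so x = 4.
Then 2E = 20 + 4·4 = 36, so E = 18, V = 2E/3 = 12, F = 4 + 4 = 8.

12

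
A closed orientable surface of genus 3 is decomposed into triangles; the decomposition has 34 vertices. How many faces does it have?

χ = 2 − 2·3 = -4, and every face is a triangle so 3F = 2E.
V − E + F = -4 with E = 3F/2 gives 34 − (3/2 − 1)·F = -4, so F = 76 and E = 114.

76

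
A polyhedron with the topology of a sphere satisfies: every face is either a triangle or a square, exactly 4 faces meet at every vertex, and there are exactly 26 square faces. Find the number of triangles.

8

Let x be the number of triangles; then F = 26 + x.
Edge–face incidences: 2E = 4·26 + 3·x = 104 + 3x.
Every vertex has degree 4, so 4V = 2E.
Euler: V − E + F = 2 ⇒ (2E)/4 − E + (26 + x) = 2.
Multiply by 8: 2·(2E) − 4·(2E) + 8·(26 + x) = 16, i.e. 208 + 8x − 2·(104 + 3x) = 16.
Collecting terms: 2x = 16, so x = 8.
Then 2E = 104 + 3·8 = 128, so E = 64, V = 2E/4 = 32, F = 26 + 8 = 34.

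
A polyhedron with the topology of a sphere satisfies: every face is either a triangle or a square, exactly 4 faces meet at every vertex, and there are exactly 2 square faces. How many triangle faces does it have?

8

Let x be the number of triangles; then F = 2 + x.
Edge–face incidences: 2E = 4·2 + 3·x = 8 + 3x.
Every vertex has degree 4, so 4V = 2E.
Euler: V − E + F = 2 ⇒ (2E)/4 − E + (2 + x) = 2.
Multiply by 8: 2·(2E) − 4·(2E) + 8·(2 + x) = 16, i.e. 16 + 8x − 2·(8 + 3x) = 16.
Collecting terms: 2x = 16, so x = 8.
Then 2E = 8 + 3·8 = 32, so E = 16, V = 2E/4 = 8, F = 2 + 8 = 10.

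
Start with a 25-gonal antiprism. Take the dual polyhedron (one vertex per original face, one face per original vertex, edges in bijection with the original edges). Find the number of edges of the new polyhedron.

The base solid has V = 50, E = 100, F = 52.
The dual swaps V and F and preserves E: V′ = F = 52, E′ = E = 100, F′ = V = 50.

100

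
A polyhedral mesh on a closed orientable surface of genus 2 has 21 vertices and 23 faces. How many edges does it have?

For a closed orientable surface of genus 2, χ = 2 − 2·2 = -2.
E = V + F − (-2) = 21 + 23 − (-2) = 46.

46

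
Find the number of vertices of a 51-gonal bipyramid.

A bipyramid over an n-gon has 2n triangular faces and n + 2 vertices: V = 51 + 2 = 53, E = 3·51 = 153, F = 2·51 = 102.

53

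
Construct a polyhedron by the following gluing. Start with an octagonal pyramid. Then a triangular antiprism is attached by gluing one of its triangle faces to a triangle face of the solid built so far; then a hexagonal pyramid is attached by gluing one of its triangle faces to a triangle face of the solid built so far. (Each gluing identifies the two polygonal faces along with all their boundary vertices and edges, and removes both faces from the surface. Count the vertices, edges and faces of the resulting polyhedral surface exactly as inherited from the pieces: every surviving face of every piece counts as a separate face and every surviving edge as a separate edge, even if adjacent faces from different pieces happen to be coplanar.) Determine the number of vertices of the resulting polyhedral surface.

16

An octagonal pyramid: V=9, E=16, F=9.
Attach a triangular antiprism (V=6, E=12, F=8) along a 3-gon: merge 3 vertices and 3 edges, delete both glued faces → V=12, E=25, F=15.
Attach a hexagonal pyramid (V=7, E=12, F=7) along a 3-gon: merge 3 vertices and 3 edges, delete both glued faces → V=16, E=34, F=20.
Check: V − E + F = 16 − 34 + 20 = 2.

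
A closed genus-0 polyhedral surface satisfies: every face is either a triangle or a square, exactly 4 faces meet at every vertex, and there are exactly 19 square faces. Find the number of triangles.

8

Let x be the number of triangles; then F = 19 + x.
Edge–face incidences: 2E = 4·19 + 3·x = 76 + 3x.
Every vertex has degree 4, so 4V = 2E.
Euler: V − E + F = 2 ⇒ (2E)/4 − E + (19 + x) = 2.
Multiply by 8: 2·(2E) − 4·(2E) + 8·(19 + x) = 16, i.e. 152 + 8x − 2·(76 + 3x) = 16.
Collecting terms: 2x = 16, so x = 8.
Then 2E = 76 + 3·8 = 100, so E = 50, V = 2E/4 = 25, F = 19 + 8 = 27.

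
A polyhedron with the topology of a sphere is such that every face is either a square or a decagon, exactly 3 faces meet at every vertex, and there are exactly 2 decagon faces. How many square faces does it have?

Let x be the number of squares; then F = 2 + x.
Edge–face incidences: 2E = 10·2 + 4·x = 20 + 4x.
Every vertex has degree 3, so 3V = 2E.
Euler: V − E + F = 2 ⇒ (2E)/3 − E + (2 + x) = 2.
Multiply by 6: 2·(2E) − 3·(2E) + 6·(2 + x) = 12, i.e. 12 + 6x − (20 + 4x) = 12.
Collecting terms: 2x − 8 = 12, so 2x = 20, so x = 10.
Then 2E = 20 + 4·10 = 60, so E = 30, V = 2E/3 = 20, F = 2 + 10 = 12.

10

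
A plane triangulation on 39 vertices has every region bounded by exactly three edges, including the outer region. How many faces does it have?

In a plane triangulation 3F = 2E and V − E + F = 2, so F = 2V − 4 = 2·39 − 4 = 74.

74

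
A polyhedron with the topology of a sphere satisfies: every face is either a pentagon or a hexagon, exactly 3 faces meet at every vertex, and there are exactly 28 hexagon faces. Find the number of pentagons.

Let x be the number of pentagons; then F = 28 + x.
Edge–face incidences: 2E = 6·28 + 5·x = 168 + 5x.
Every vertex has degree 3, so 3V = 2E.
Euler: V − E + F = 2 ⇒ (2E)/3 − E + (28 + x) = 2.
Multiply by 6: 2·(2E) − 3·(2E) + 6·(28 + x) = 12, i.e. 168 + 6x − (168 + 5x) = 12.
Collecting terms: x = 12.
Then 2E = 168 + 5·12 = 228, so E = 114, V = 2E/3 = 76, F = 28 + 12 = 40.

12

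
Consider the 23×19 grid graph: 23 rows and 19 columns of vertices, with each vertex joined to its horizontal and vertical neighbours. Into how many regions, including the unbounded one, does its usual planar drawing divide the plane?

397

The grid has V = 23·19 = 437 vertices and E = 23·18 + 19·22 = 832 edges.
F = 2 − V + E = 2 − 437 + 832 = 397.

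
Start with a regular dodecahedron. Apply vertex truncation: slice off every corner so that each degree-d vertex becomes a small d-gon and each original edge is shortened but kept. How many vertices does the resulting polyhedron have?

60

The base solid has V = 20, E = 30, F = 12.
Truncation replaces each original edge-end by a new vertex, so V′ = 2E = 60.
Each original edge survives, and each old vertex of degree d contributes d new edges; summing degrees gives Σd = 2E, so E′ = E + 2E = 3E = 90.
Each original face survives and each original vertex becomes one new face: F′ = F + V = 32.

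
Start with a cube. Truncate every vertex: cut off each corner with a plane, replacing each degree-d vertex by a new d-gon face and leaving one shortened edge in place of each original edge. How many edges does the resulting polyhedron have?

36

The base solid has V = 8, E = 12, F = 6.
Truncation replaces each original edge-end by a new vertex, so V′ = 2E = 24.
Each original edge survives, and each old vertex of degree d contributes d new edges; summing degrees gives Σd = 2E, so E′ = E + 2E = 3E = 36.
Each original face survives and each original vertex becomes one new face: F′ = F + V = 14.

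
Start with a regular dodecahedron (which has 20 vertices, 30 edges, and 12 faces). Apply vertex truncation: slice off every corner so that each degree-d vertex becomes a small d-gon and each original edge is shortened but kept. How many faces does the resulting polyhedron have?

Truncation replaces each original edge-end by a new vertex, so V′ = 2E = 60.
Each original edge survives, and each old vertex of degree d contributes d new edges; summing degrees gives Σd = 2E, so E′ = E + 2E = 3E = 90.
Each original face survives and each original vertex becomes one new face: F′ = F + V = 32.

32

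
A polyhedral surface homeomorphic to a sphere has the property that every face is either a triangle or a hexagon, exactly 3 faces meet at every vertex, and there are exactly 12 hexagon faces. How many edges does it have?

42

Let x be the number of triangles; then F = 12 + x.
Edge–face incidences: 2E = 6·12 + 3·x = 72 + 3x.
Every vertex has degree 3, so 3V = 2E.
Euler: V − E + F = 2 ⇒ (2E)/3 − E + (12 + x) = 2.
Multiply by 6: 2·(2E) − 3·(2E) + 6·(12 + x) = 12, i.e. 72 + 6x − (72 + 3x) = 12.
Collecting terms: 3x = 12, so x = 4.
Then 2E = 72 + 3·4 = 84, so E = 42, V = 2E/3 = 28, F = 12 + 4 = 16.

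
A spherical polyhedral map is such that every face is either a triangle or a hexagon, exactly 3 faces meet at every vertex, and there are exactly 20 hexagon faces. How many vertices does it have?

44

Let x be the number of triangles; then F = 20 + x.
Edge–face incidences: 2E = 6·20 + 3·x = 120 + 3x.
Every vertex has degree 3, so 3V = 2E.
Euler: V − E + F = 2 ⇒ (2E)/3 − E + (20 + x) = 2.
Multiply by 6: 2·(2E) − 3·(2E) + 6·(20 + x) = 12, i.e. 120 + 6x − (120 + 3x) = 12.
Collecting terms: 3x = 12, so x = 4.
Then 2E = 120 + 3·4 = 132, so E = 66, V = 2E/3 = 44, F = 20 + 4 = 24.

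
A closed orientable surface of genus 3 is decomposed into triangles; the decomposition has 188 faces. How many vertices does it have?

90

χ = 2 − 2·3 = -4, and every face is a triangle so 3F = 2E.
E = 3·188/2 = 282. Then V = -4 + E − F = -4 + 282 − 188 = 90.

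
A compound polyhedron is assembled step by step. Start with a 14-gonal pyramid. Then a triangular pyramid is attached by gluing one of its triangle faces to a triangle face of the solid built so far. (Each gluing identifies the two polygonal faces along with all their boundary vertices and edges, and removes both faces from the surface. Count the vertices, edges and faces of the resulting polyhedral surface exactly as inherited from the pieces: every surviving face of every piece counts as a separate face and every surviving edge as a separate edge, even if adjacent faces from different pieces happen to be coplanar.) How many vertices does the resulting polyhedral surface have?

A 14-gonal pyramid: V=15, E=28, F=15.
Attach a triangular pyramid (V=4, E=6, F=4) along a 3-gon: merge 3 vertices and 3 edges, delete both glued faces → V=16, E=31, F=17.
Check: V − E + F = 16 − 31 + 17 = 2.

16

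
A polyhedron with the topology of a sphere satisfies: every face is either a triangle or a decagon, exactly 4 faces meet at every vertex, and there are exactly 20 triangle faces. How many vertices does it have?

20

Let x be the number of decagons; then F = 20 + x.
Edge–face incidences: 2E = 3·20 + 10·x = 60 + 10x.
Every vertex has degree 4, so 4V = 2E.
Euler: V − E + F = 2 ⇒ (2E)/4 − E + (20 + x) = 2.
Multiply by 8: 2·(2E) − 4·(2E) + 8·(20 + x) = 16, i.e. 160 + 8x − 2·(60 + 10x) = 16.
Collecting terms: −12x + 40 = 16, so −12x = −24, so x = 2.
Then 2E = 60 + 10·2 = 80, so E = 40, V = 2E/4 = 20, F = 20 + 2 = 22.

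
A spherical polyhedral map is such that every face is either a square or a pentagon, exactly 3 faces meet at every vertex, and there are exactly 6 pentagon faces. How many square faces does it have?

3

Let x be the number of squares; then F = 6 + x.
Edge–face incidences: 2E = 5·6 + 4·x = 30 + 4x.
Every vertex has degree 3, so 3V = 2E.
Euler: V − E + F = 2 ⇒ (2E)/3 − E + (6 + x) = 2.
Multiply by 6: 2·(2E) − 3·(2E) + 6·(6 + x) = 12, i.e. 36 + 6x − (30 + 4x) = 12.
Collecting terms: 2x + 6 = 12, so 2x = 6, so x = 3.
Then 2E = 30 + 4·3 = 42, so E = 21, V = 2E/3 = 14, F = 6 + 3 = 9.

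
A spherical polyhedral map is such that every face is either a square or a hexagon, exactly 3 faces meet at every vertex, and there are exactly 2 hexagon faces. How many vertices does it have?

Let x be the number of squares; then F = 2 + x.
Edge–face incidences: 2E = 6·2 + 4·x = 12 + 4x.
Every vertex has degree 3, so 3V = 2E.
Euler: V − E + F = 2 ⇒ (2E)/3 − E + (2 + x) = 2.
Multiply by 6: 2·(2E) − 3·(2E) + 6·(2 + x) = 12, i.e. 12 + 6x − (12 + 4x) = 12.
Collecting terms: 2x = 12, so x = 6.
Then 2E = 12 + 4·6 = 36, so E = 18, V = 2E/3 = 12, F = 2 + 6 = 8.

12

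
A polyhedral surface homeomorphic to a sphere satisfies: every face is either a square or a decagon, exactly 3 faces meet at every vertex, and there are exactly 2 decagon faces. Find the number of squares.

Let x be the number of squares; then F = 2 + x.
Edge–face incidences: 2E = 10·2 + 4·x = 20 + 4x.
Every vertex has degree 3, so 3V = 2E.
Euler: V − E + F = 2 ⇒ (2E)/3 − E + (2 + x) = 2.
Multiply by 6: 2·(2E) − 3·(2E) + 6·(2 + x) = 12, i.e. 12 + 6x − (20 + 4x) = 12.
Collecting terms: 2x − 8 = 12, so 2x = 20, so x = 10.
Then 2E = 20 + 4·10 = 60, so E = 30, V = 2E/3 = 20, F = 2 + 10 = 12.

10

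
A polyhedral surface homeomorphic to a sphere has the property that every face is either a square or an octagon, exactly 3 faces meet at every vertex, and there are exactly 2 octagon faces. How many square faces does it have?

8

Let x be the number of squares; then F = 2 + x.
Edge–face incidences: 2E = 8·2 + 4·x = 16 + 4x.
Every vertex has degree 3, so 3V = 2E.
Euler: V − E + F = 2 ⇒ (2E)/3 − E + (2 + x) = 2.
Multiply by 6: 2·(2E) − 3·(2E) + 6·(2 + x) = 12, i.e. 12 + 6x − (16 + 4x) = 12.
Collecting terms: 2x − 4 = 12, so 2x = 16, so x = 8.
Then 2E = 16 + 4·8 = 48, so E = 24, V = 2E/3 = 16, F = 2 + 8 = 10.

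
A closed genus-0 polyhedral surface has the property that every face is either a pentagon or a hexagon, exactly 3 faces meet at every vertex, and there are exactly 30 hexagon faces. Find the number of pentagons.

Let x be the number of pentagons; then F = 30 + x.
Edge–face incidences: 2E = 6·30 + 5·x = 180 + 5x.
Every vertex has degree 3, so 3V = 2E.
Euler: V − E + F = 2 ⇒ (2E)/3 − E + (30 + x) = 2.
Multiply by 6: 2·(2E) − 3·(2E) + 6·(30 + x) = 12, i.e. 180 + 6x − (180 + 5x) = 12.
Collecting terms: x = 12.
Then 2E = 180 + 5·12 = 240, so E = 120, V = 2E/3 = 80, F = 30 + 12 = 42.

12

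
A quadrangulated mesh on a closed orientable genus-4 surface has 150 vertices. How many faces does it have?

156

χ = 2 − 2·4 = -6, and every face is a square so 4F = 2E.
V − E + F = -6 with E = 4F/2 gives 150 − (4/2 − 1)·F = -6, so F = 156 and E = 312.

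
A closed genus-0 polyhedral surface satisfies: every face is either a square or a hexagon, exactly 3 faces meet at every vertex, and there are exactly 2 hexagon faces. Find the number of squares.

Let x be the number of squares; then F = 2 + x.
Edge–face incidences: 2E = 6·2 + 4·x = 12 + 4x.
Every vertex has degree 3, so 3V = 2E.
Euler: V − E + F = 2 ⇒ (2E)/3 − E + (2 + x) = 2.
Multiply by 6: 2·(2E) − 3·(2E) + 6·(2 + x) = 12, i.e. 12 + 6x − (12 + 4x) = 12.
Collecting terms: 2x = 12, so x = 6.
Then 2E = 12 + 4·6 = 36, so E = 18, V = 2E/3 = 12, F = 2 + 6 = 8.

6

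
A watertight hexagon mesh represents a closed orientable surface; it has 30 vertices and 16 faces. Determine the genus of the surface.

Every face is a hexagon, so 2E = 6·16 = 96, giving E = 48.
χ = V − E + F = 30 − 48 + 16 = -2.
For a closed orientable surface χ = 2 − 2g, so g = (2 − (-2))/2 = 2.

2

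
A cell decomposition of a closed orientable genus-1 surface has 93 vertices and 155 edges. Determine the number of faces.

62

For a closed orientable surface of genus 1, χ = 2 − 2·1 = 0.
F = 0 − V + E = 0 − 93 + 155 = 62.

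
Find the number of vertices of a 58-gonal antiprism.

116

An antiprism on an n-gon has two n-gon caps and 2n triangles: V = 2·58 = 116, E = 4·58 = 232, F = 2·58 + 2 = 118.
Check: V − E + F = 116 − 232 + 118 = 2.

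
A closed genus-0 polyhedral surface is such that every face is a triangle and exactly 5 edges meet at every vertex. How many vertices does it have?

12

Each face has 3 edges and each edge borders two faces, so 2E = 3F.
Each vertex has degree 5, so 5V = 2E and hence V = 3F/5.
Euler: V − E + F = 2 ⇒ (3F/5) − (3F/2) + F = 2.
Multiply by 10: (6 − 15 + 10)F = 20, i.e. 1F = 20.
So F = 20, E = 3·20/2 = 30, V = 3·20/5 = 12.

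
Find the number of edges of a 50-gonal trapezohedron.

The n-trapezohedron (dual of the n-antiprism) has V = 2·50 + 2 = 102, E = 4·50 = 200, F = 2·50 = 100.

200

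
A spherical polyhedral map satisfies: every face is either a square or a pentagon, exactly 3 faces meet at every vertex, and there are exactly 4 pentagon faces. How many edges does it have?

18

Let x be the number of squares; then F = 4 + x.
Edge–face incidences: 2E = 5·4 + 4·x = 20 + 4x.
Every vertex has degree 3, so 3V = 2E.
Euler: V − E + F = 2 ⇒ (2E)/3 − E + (4 + x) = 2.
Multiply by 6: 2·(2E) − 3·(2E) + 6·(4 + x) = 12, i.e. 24 + 6x − (20 + 4x) = 12.
Collecting terms: 2x + 4 = 12, so 2x = 8, so x = 4.
Then 2E = 20 + 4·4 = 36, so E = 18, V = 2E/3 = 12, F = 4 + 4 = 8.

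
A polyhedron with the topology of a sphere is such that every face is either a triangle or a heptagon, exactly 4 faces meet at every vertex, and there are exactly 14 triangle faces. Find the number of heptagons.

Let x be the number of heptagons; then F = 14 + x.
Edge–face incidences: 2E = 3·14 + 7·x = 42 + 7x.
Every vertex has degree 4, so 4V = 2E.
Euler: V − E + F = 2 ⇒ (2E)/4 − E + (14 + x) = 2.
Multiply by 8: 2·(2E) − 4·(2E) + 8·(14 + x) = 16, i.e. 112 + 8x − 2·(42 + 7x) = 16.
Collecting terms: −6x + 28 = 16, so −6x = −12, so x = 2.
Then 2E = 42 + 7·2 = 56, so E = 28, V = 2E/4 = 14, F = 14 + 2 = 16.

2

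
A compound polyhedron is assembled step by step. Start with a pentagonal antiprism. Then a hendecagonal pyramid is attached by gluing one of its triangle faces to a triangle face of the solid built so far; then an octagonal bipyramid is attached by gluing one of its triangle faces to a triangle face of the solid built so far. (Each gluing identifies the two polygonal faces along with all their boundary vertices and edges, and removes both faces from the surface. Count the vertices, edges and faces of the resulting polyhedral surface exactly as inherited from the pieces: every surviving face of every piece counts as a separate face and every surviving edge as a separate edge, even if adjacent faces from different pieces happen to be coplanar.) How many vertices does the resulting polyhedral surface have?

A pentagonal antiprism: V=10, E=20, F=12.
Attach a hendecagonal pyramid (V=12, E=22, F=12) along a 3-gon: merge 3 vertices and 3 edges, delete both glued faces → V=19, E=39, F=22.
Attach an octagonal bipyramid (V=10, E=24, F=16) along a 3-gon: merge 3 vertices and 3 edges, delete both glued faces → V=26, E=60, F=36.
Check: V − E + F = 26 − 60 + 36 = 2.

26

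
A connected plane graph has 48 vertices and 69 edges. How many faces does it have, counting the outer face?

Euler's formula for a connected plane graph: V − E + F = 2, so F = 2 − 48 + 69 = 23.

23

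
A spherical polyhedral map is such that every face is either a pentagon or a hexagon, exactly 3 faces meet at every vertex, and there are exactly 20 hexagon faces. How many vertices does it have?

Let x be the number of pentagons; then F = 20 + x.
Edge–face incidences: 2E = 6·20 + 5·x = 120 + 5x.
Every vertex has degree 3, so 3V = 2E.
Euler: V − E + F = 2 ⇒ (2E)/3 − E + (20 + x) = 2.
Multiply by 6: 2·(2E) − 3·(2E) + 6·(20 + x) = 12, i.e. 120 + 6x − (120 + 5x) = 12.
Collecting terms: x = 12.
Then 2E = 120 + 5·12 = 180, so E = 90, V = 2E/3 = 60, F = 20 + 12 = 32.

60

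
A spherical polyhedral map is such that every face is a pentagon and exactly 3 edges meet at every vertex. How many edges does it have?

Each face has 5 edges and each edge borders two faces, so 2E = 5F.
Each vertex has degree 3, so 3V = 2E and hence V = 5F/3.
Euler: V − E + F = 2 ⇒ (5F/3) − (5F/2) + F = 2.
Multiply by 6: (10 − 15 + 6)F = 12, i.e. 1F = 12.
So F = 12, E = 5·12/2 = 30, V = 5·12/3 = 20.

30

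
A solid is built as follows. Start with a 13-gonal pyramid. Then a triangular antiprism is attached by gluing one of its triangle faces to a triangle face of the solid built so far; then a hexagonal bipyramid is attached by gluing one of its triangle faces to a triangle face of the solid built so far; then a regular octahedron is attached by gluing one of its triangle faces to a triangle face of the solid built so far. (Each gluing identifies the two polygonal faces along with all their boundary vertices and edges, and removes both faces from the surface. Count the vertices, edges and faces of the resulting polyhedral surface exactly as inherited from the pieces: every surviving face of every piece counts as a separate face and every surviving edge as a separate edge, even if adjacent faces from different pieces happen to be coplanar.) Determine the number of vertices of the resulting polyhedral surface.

25

A 13-gonal pyramid: V=14, E=26, F=14.
Attach a triangular antiprism (V=6, E=12, F=8) along a 3-gon: merge 3 vertices and 3 edges, delete both glued faces → V=17, E=35, F=20.
Attach a hexagonal bipyramid (V=8, E=18, F=12) along a 3-gon: merge 3 vertices and 3 edges, delete both glued faces → V=22, E=50, F=30.
Attach a regular octahedron (V=6, E=12, F=8) along a 3-gon: merge 3 vertices and 3 edges, delete both glued faces → V=25, E=59, F=36.
Check: V − E + F = 25 − 59 + 36 = 2.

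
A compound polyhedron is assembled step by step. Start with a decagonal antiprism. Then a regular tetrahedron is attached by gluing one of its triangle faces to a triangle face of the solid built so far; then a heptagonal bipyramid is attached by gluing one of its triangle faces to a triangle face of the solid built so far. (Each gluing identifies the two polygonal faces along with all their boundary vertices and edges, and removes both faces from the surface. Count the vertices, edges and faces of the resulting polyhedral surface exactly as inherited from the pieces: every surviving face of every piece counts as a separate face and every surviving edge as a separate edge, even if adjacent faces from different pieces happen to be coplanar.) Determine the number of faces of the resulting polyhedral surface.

36

A decagonal antiprism: V=20, E=40, F=22.
Attach a regular tetrahedron (V=4, E=6, F=4) along a 3-gon: merge 3 vertices and 3 edges, delete both glued faces → V=21, E=43, F=24.
Attach a heptagonal bipyramid (V=9, E=21, F=14) along a 3-gon: merge 3 vertices and 3 edges, delete both glued faces → V=27, E=61, F=36.
Check: V − E + F = 27 − 61 + 36 = 2.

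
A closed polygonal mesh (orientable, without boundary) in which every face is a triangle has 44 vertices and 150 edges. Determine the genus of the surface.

4

Every face is a triangle and each edge borders two faces, so 3F = 2·150, giving F = 100.
χ = V − E + F = 44 − 150 + 100 = -6.
For a closed orientable surface χ = 2 − 2g, so g = (2 − (-6))/2 = 4.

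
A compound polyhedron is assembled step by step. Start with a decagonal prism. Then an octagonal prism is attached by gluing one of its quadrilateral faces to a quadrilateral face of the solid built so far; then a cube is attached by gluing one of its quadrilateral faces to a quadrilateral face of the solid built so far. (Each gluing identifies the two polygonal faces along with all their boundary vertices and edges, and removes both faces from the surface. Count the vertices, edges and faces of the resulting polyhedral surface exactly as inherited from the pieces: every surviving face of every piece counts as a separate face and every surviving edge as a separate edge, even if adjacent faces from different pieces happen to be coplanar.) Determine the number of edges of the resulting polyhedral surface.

A decagonal prism: V=20, E=30, F=12.
Attach an octagonal prism (V=16, E=24, F=10) along a 4-gon: merge 4 vertices and 4 edges, delete both glued faces → V=32, E=50, F=20.
Attach a cube (V=8, E=12, F=6) along a 4-gon: merge 4 vertices and 4 edges, delete both glued faces → V=36, E=58, F=24.
Check: V − E + F = 36 − 58 + 24 = 2.

58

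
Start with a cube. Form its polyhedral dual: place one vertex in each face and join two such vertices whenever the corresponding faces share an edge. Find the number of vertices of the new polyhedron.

6

The base solid has V = 8, E = 12, F = 6.
The dual swaps V and F and preserves E: V′ = F = 6, E′ = E = 12, F′ = V = 8.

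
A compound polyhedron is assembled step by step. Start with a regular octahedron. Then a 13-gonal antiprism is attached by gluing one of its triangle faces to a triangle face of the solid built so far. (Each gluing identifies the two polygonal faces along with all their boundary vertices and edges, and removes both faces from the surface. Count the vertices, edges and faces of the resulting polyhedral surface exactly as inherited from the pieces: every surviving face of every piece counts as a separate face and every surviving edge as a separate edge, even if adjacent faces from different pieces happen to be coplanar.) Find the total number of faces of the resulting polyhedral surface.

34

A regular octahedron: V=6, E=12, F=8.
Attach a 13-gonal antiprism (V=26, E=52, F=28) along a 3-gon: merge 3 vertices and 3 edges, delete both glued faces → V=29, E=61, F=34.
Check: V − E + F = 29 − 61 + 34 = 2.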